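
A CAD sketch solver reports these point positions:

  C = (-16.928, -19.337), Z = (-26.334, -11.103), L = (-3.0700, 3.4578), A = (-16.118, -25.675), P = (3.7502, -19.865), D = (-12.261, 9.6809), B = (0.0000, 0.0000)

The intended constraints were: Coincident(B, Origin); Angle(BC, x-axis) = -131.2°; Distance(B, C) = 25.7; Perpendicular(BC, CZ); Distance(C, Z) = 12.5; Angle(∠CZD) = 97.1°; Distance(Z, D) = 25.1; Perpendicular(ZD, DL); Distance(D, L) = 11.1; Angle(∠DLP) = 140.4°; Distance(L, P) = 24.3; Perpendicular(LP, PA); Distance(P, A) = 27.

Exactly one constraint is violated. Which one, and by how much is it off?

Distance(P, A) = 27 — off by 6.30.

B = (0.00, 0.00) ✓; BC at -131.2° ✓; |BC| = 25.70 ✓; ∠(BC, CZ) = 90.00° ✓; |CZ| = 12.50 ✓; ∠CZD = 97.10° ✓; |ZD| = 25.10 ✓; ∠(ZD, DL) = 90.00° ✓; |DL| = 11.10 ✓; ∠DLP = 140.4° ✓; |LP| = 24.30 ✓; ∠(LP, PA) = 90.00° ✓; |PA| = 20.70 ✗.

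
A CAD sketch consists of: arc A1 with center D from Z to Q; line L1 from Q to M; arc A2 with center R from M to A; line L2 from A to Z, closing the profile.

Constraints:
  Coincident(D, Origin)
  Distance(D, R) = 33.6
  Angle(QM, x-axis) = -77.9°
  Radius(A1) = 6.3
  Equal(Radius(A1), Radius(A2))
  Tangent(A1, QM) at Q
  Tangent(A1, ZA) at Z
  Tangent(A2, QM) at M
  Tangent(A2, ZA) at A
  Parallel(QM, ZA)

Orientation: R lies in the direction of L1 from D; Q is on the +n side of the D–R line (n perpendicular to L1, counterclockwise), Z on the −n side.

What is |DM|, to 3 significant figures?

34.2

The slot axis is L1's direction at -77.9°, so u = (cos -77.9°, sin -77.9°) = (0.210, -0.978) and n = (−sin -77.9°, cos -77.9°) = (0.978, 0.210). D is at the origin and R lies 33.6 along u from D, so R = 33.6·u = (7.04, -32.9). Tangency of A1 to both parallel lines with radius 6.3 puts Q and Z at D ± 6.3·n: Q = (6.16, 1.32), Z = (-6.16, -1.32). Equal radii place M and A the same way about R: M = R + 6.3·n = (13.2, -31.5), A = R − 6.3·n = (0.883, -34.2). Then |DM| = |M − D| = 34.2.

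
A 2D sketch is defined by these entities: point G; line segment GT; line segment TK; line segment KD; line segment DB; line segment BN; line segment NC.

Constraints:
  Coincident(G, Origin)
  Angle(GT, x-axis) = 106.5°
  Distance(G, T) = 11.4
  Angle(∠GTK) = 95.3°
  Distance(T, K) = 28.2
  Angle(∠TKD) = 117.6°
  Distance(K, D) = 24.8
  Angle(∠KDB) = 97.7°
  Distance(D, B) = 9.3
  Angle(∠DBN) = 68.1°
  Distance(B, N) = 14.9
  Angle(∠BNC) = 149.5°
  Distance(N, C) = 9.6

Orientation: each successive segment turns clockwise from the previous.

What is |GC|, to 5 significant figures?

33.414

G is at the origin; GT runs at 106.5° with length 11.4, so T = (-3.2378, 10.931). ∠GTK = 95.3° gives TK at 21.800° from the x-axis; with |TK| = 28.2, K = (22.946, 21.403). ∠TKD = 117.6° gives KD at -40.600° from the x-axis; with |KD| = 24.8, D = (41.775, 5.2639). ∠KDB = 97.7° gives DB at -122.90° from the x-axis; with |DB| = 9.3, B = (36.724, -2.5445). ∠DBN = 68.1° gives BN at 125.20° from the x-axis; with |BN| = 14.9, N = (28.135, 9.6309). ∠BNC = 149.5° gives NC at 94.700° from the x-axis; with |NC| = 9.6, C = (27.348, 19.199). Then |GC| = |C − G| = 33.414.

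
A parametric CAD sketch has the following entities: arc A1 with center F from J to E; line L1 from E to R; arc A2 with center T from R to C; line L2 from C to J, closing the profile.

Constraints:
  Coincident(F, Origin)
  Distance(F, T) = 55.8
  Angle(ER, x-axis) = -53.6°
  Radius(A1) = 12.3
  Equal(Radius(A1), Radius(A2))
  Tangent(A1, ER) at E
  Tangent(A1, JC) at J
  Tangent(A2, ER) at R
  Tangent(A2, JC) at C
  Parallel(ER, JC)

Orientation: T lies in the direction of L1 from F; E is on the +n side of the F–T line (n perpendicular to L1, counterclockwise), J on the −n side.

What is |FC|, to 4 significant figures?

57.14

The slot axis is L1's direction at -53.6°, so u = (cos -53.6°, sin -53.6°) = (0.5934, -0.8049) and n = (−sin -53.6°, cos -53.6°) = (0.8049, 0.5934). F is at the origin and T lies 55.8 along u from F, so T = 55.8·u = (33.11, -44.91). Tangency of A1 to both parallel lines with radius 12.3 puts E and J at F ± 12.3·n: E = (9.900, 7.299), J = (-9.900, -7.299). Equal radii place R and C the same way about T: R = T + 12.3·n = (43.01, -37.61), C = T − 12.3·n = (23.21, -52.21). Then |FC| = |C − F| = 57.14.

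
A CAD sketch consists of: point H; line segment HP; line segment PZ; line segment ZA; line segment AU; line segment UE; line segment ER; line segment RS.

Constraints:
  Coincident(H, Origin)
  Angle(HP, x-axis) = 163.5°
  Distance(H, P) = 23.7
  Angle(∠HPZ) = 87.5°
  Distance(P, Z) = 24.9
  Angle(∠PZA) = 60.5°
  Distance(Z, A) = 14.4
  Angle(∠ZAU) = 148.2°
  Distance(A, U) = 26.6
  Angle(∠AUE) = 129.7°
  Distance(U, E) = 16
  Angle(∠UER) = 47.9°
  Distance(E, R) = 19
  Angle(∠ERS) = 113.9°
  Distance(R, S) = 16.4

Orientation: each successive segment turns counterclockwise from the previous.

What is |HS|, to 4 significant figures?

8.485

H is at the origin; HP runs at 163.5° with length 23.7, so P = (-22.72, 6.731). ∠HPZ = 87.5° gives PZ at -104.0° from the x-axis; with |PZ| = 24.9, Z = (-28.75, -17.43). ∠PZA = 60.5° gives ZA at 15.50° from the x-axis; with |ZA| = 14.4, A = (-14.87, -13.58). ∠ZAU = 148.2° gives AU at 47.30° from the x-axis; with |AU| = 26.6, U = (3.167, 5.968). ∠AUE = 129.7° gives UE at 97.60° from the x-axis; with |UE| = 16.0, E = (1.051, 21.83). ∠UER = 47.9° gives ER at -130.3° from the x-axis; with |ER| = 19.0, R = (-11.24, 7.337). ∠ERS = 113.9° gives RS at -64.20° from the x-axis; with |RS| = 16.4, S = (-4.100, -7.429). Then |HS| = |S − H| = 8.485.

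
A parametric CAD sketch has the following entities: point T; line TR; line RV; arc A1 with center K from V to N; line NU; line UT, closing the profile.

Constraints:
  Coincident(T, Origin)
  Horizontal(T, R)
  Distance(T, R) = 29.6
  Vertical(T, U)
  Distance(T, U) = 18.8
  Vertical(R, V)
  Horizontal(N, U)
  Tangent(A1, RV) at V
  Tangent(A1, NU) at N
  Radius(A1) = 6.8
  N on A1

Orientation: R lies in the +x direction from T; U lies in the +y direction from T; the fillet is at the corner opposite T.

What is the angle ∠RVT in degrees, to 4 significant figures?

67.93°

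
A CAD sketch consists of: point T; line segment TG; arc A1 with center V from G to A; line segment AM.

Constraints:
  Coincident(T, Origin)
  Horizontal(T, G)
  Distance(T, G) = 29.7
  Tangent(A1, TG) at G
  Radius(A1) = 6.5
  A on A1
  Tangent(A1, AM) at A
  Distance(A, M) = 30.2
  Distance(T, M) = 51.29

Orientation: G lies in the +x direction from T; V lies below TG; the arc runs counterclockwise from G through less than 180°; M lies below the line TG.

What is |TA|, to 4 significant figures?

25.41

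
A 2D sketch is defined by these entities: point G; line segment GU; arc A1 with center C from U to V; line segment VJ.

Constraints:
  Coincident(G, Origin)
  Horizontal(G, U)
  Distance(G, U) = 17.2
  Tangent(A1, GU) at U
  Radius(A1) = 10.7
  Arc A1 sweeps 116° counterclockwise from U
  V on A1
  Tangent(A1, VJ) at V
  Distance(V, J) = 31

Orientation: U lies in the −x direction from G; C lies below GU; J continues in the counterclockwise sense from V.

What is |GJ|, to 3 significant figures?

45.2

G is at the origin; G and U share the same y with |GU| = 17.2 and U on the −x side, so U = (-17.2, 0.00). Since A1 is tangent to GU there, CU ⟂ GU, so C = U + (0, -10.7) = (-17.2, -10.7). On A1, U sits at bearing 90° from C; a 116° counterclockwise sweep puts V at bearing 206°, so V = C + 10.7·(cos 206°, sin 206°) = (-26.8, -15.4). Tangency of A1 to VJ means the radius CV is perpendicular to VJ, so VJ runs along (−sin 206°, cos 206°); with |VJ| = 31.0, J = (-13.2, -43.3). Then |GJ| = |J − G| = 45.2.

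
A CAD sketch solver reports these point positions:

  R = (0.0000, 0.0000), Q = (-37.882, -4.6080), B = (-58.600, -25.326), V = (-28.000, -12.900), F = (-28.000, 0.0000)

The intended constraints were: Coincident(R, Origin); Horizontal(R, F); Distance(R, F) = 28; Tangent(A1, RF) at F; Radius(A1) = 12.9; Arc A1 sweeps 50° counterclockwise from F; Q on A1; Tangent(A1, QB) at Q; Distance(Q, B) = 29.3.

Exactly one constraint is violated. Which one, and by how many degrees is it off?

Tangent(A1, QB) at Q — off by 5.00°.

R = (0.00, 0.00) ✓; R.y = 0.00, F.y = 0.00 ✓; |RF| = 28.00 ✓; ∠(VF, FR) = 90.00° ✓; |VF| = 12.90 ✓; bearing(V→Q) − bearing(V→F) = 50.00° ✓; |VQ| = 12.90 ✓; ∠(VQ, QB) = 95.00° ✗; |QB| = 29.30 ✓.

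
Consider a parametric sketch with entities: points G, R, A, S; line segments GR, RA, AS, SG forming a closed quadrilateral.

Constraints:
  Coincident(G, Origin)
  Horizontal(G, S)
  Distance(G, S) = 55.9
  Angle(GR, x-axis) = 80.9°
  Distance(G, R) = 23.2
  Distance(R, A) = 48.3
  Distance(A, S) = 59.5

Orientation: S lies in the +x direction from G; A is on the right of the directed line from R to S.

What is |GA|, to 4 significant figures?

25.45

Checks: GR at 80.90° ✓; |RA| = 48.30 ✓; |AS| = 59.50 ✓.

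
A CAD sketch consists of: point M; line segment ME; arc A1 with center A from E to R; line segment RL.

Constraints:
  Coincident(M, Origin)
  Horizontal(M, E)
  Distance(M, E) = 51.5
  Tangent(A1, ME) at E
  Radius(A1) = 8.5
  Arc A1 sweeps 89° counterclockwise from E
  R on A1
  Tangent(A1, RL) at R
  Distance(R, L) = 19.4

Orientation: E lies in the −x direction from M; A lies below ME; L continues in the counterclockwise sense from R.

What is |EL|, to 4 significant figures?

29.12

On A1, E sits at bearing 90° from A; an 89° counterclockwise sweep puts R at bearing 179°, so R = A + 8.5·(cos 179°, sin 179°) = (-60.00, -8.352). Since A1 is tangent to RL there, AR ⟂ RL, so RL runs along (−sin 179°, cos 179°); with |RL| = 19.4, L = (-60.34, -27.75). Then |EL| = |L − E| = 29.12.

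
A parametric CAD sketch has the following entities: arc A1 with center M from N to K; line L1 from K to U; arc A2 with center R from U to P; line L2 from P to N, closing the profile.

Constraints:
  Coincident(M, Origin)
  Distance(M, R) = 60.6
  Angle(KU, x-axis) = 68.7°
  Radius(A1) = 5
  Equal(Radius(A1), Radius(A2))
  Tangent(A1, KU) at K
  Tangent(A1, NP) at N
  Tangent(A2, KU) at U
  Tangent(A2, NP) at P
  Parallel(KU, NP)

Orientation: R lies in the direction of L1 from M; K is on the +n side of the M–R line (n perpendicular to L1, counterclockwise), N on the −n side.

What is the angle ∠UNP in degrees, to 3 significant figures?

9.37°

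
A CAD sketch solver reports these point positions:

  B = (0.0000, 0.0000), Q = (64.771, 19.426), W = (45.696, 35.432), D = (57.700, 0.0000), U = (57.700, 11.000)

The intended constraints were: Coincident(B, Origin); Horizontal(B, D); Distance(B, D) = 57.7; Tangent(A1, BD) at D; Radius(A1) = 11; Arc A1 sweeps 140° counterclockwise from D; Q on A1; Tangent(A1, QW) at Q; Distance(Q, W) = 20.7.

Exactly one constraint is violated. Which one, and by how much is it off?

Distance(Q, W) = 20.7 — off by 4.20.

B = (0.00, 0.00) ✓; B.y = 0.00, D.y = 0.00 ✓; |BD| = 57.70 ✓; ∠(UD, DB) = 90.00° ✓; |UD| = 11.00 ✓; bearing(U→Q) − bearing(U→D) = 140.0° ✓; |UQ| = 11.00 ✓; ∠(UQ, QW) = 90.00° ✓; |QW| = 24.90 ✗.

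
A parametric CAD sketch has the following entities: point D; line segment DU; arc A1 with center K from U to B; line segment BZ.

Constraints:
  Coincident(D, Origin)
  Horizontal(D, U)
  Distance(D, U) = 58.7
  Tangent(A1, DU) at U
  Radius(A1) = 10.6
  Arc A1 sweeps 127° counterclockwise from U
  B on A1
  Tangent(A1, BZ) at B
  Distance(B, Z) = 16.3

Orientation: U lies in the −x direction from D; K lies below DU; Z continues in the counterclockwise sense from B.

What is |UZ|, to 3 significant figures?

30.0

On A1, U sits at bearing 90° from K; a 127° counterclockwise sweep puts B at bearing 217°, so B = K + 10.6·(cos 217°, sin 217°) = (-67.2, -17.0). Since A1 is tangent to BZ there, KB ⟂ BZ, so BZ runs along (−sin 217°, cos 217°); with |BZ| = 16.3, Z = (-57.4, -30.0). Then |UZ| = |Z − U| = 30.0.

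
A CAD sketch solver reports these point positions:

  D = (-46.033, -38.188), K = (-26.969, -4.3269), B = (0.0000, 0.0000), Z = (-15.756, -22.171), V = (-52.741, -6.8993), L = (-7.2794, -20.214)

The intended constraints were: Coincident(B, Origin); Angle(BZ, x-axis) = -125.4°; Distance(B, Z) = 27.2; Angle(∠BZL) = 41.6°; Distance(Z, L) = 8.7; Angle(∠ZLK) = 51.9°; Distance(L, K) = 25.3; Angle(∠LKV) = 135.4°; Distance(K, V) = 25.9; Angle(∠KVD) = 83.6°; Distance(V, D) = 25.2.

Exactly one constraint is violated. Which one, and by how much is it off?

Distance(V, D) = 25.2 — off by 6.80.

B = (0.00, 0.00) ✓; BZ at -125.4° ✓; |BZ| = 27.20 ✓; ∠BZL = 41.60° ✓; |ZL| = 8.700 ✓; ∠ZLK = 51.90° ✓; |LK| = 25.30 ✓; ∠LKV = 135.4° ✓; |KV| = 25.90 ✓; ∠KVD = 83.60° ✓; |VD| = 32.00 ✗.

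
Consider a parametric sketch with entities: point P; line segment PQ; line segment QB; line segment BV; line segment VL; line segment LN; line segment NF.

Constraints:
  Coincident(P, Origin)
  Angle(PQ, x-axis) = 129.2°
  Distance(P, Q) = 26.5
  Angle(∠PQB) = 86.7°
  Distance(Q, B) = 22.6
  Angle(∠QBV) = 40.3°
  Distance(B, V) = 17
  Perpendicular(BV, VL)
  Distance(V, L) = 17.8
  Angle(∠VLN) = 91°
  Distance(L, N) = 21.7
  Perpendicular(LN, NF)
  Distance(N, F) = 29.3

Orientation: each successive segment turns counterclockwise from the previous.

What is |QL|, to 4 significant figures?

3.191

P is at the origin; PQ runs at 129.2° with length 26.5, so Q = (-16.75, 20.54). ∠PQB = 86.7° gives QB at -137.5° from the x-axis; with |QB| = 22.6, B = (-33.41, 5.268). ∠QBV = 40.3° gives BV at 2.200° from the x-axis; with |BV| = 17.0, V = (-16.42, 5.920). BV is perpendicular to VL, so VL runs at 92.20°; with |VL| = 17.8, L = (-17.11, 23.71). Then |QL| = |L − Q| = 3.191.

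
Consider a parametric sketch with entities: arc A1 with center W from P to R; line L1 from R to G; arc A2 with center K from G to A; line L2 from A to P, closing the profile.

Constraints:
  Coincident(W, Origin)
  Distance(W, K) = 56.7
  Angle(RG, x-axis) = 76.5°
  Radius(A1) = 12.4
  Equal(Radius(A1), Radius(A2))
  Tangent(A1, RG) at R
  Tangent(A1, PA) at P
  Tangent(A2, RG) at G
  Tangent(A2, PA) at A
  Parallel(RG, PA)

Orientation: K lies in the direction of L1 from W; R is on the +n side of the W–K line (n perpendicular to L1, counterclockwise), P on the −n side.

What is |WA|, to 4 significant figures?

58.04

The slot axis is L1's direction at 76.5°, so u = (cos 76.5°, sin 76.5°) = (0.2334, 0.9724) and n = (−sin 76.5°, cos 76.5°) = (-0.9724, 0.2334). W is at the origin and K lies 56.7 along u from W, so K = 56.7·u = (13.24, 55.13). Tangency of A1 to both parallel lines with radius 12.4 puts R and P at W ± 12.4·n: R = (-12.06, 2.895), P = (12.06, -2.895). Equal radii place G and A the same way about K: G = K + 12.4·n = (1.179, 58.03), A = K − 12.4·n = (25.29, 52.24). Then |WA| = |A − W| = 58.04.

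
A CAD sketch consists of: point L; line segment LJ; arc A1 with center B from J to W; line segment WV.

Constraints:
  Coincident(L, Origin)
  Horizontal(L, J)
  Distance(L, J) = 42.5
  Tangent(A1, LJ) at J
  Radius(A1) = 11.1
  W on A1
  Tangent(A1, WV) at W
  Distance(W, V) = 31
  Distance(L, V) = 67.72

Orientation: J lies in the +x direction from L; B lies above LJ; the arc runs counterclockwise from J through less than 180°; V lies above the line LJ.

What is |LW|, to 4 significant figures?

54.79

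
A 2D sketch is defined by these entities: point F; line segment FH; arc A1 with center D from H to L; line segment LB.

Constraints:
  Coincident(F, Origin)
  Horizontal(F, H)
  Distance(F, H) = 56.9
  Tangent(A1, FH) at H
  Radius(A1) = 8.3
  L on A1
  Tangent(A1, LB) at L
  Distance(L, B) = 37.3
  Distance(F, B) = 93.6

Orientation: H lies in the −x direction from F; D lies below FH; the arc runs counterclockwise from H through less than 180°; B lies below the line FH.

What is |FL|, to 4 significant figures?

62.87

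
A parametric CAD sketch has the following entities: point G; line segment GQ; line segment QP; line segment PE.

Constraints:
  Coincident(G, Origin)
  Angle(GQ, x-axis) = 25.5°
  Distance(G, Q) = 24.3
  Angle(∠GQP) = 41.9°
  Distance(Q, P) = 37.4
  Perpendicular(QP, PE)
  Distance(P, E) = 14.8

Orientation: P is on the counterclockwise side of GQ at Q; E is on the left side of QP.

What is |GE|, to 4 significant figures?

19.37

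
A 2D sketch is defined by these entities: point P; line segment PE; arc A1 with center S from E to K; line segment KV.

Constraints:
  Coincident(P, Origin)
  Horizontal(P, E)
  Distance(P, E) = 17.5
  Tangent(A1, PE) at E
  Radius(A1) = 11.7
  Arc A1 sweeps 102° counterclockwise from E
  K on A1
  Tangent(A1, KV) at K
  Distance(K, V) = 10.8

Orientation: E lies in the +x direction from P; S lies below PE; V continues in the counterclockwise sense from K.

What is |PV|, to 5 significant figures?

26.054

P is at the origin; PE is horizontal with |PE| = 17.5 and E on the +x side, so E = (17.500, 0.0000). A1 meets PE tangentially, so SE is at right angles to PE, so S = E + (0, -11.7) = (17.500, -11.700). On A1, E sits at bearing 90° from S; a 102° counterclockwise sweep puts K at bearing 192°, so K = S + 11.7·(cos 192°, sin 192°) = (6.0557, -14.133). Tangency of A1 to KV means the radius SK is perpendicular to KV, so KV runs along (−sin 192°, cos 192°); with |KV| = 10.8, V = (8.3011, -24.697). Then |PV| = |V − P| = 26.054.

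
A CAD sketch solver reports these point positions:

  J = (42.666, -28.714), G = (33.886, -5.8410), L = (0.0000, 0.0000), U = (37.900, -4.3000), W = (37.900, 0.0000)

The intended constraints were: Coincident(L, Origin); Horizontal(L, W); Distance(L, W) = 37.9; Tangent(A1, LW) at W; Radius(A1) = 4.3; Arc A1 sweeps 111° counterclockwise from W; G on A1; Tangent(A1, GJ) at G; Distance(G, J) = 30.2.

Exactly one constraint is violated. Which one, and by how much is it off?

Distance(G, J) = 30.2 — off by 5.70.

L = (0.00, 0.00) ✓; L.y = 0.00, W.y = 0.00 ✓; |LW| = 37.90 ✓; ∠(UW, WL) = 90.00° ✓; |UW| = 4.300 ✓; bearing(U→G) − bearing(U→W) = 111.0° ✓; |UG| = 4.300 ✓; ∠(UG, GJ) = 90.00° ✓; |GJ| = 24.50 ✗.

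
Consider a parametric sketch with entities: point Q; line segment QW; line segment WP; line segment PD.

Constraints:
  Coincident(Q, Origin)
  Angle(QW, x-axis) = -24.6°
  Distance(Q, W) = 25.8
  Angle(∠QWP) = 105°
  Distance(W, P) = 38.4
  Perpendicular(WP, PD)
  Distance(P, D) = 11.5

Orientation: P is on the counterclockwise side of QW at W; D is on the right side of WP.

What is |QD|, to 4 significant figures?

57.95

Q is at the origin; QW runs at -24.6° with length 25.8, so W = 25.8·(cos -24.6°, sin -24.6°) = (23.46, -10.74). ∠QWP = 105.0°, so WP runs at -24.6° + (180° − 105.0°) = 50.40° from the x-axis; with |WP| = 38.4, P = W + 38.4·(cos 50.40°, sin 50.40°) = (47.94, 18.85). WP ⟂ PD; with |PD| = 11.5 on the right of WP, D = P + 11.5·(0.7705, -0.6374) = (56.80, 11.52). Then |QD| = |D − Q| = 57.95.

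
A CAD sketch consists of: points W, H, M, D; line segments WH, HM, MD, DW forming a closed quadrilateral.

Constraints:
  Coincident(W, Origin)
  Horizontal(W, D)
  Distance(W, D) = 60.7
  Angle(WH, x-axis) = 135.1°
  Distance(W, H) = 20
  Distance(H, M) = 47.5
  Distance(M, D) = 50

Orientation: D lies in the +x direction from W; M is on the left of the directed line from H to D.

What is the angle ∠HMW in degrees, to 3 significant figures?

24.6°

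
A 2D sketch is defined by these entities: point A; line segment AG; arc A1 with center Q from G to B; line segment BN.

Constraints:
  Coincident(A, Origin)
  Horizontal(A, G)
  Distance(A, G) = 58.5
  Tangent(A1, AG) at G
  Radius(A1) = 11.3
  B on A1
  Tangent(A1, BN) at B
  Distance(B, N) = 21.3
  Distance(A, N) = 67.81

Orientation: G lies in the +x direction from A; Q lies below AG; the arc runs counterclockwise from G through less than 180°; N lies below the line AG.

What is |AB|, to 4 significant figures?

51.05

A is at the origin; A and G share the same y with |AG| = 58.5 and G on the +x side, so G = (58.50, 0.000). Since A1 is tangent to AG there, QG ⟂ AG, so Q = G + (0, -11.3) = (58.50, -11.30). Since QB ⟂ BN (tangency), |QN| = √(11.3² + 21.3²) = 24.11 regardless of where B sits on A1. So N lies on both circle(A, 67.81) and circle(Q, 24.11); the below-AG intersection is N = (57.83, -35.40). B is the foot of the tangent from N: B = (48.38, -16.32).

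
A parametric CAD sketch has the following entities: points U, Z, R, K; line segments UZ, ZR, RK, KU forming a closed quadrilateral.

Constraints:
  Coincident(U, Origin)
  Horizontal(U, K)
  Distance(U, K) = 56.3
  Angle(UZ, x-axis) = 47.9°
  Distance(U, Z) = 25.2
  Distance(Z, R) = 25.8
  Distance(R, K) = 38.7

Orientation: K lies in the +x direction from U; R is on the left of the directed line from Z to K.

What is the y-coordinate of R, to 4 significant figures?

33.94

Checks: |ZR| = 25.80 ✓; |RK| = 38.70 ✓.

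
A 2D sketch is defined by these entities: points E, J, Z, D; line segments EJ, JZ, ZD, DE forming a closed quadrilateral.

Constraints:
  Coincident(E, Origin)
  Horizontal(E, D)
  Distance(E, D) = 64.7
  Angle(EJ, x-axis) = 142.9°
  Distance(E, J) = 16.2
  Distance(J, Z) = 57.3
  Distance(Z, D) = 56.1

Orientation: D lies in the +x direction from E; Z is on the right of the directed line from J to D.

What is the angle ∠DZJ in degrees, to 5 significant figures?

87.236°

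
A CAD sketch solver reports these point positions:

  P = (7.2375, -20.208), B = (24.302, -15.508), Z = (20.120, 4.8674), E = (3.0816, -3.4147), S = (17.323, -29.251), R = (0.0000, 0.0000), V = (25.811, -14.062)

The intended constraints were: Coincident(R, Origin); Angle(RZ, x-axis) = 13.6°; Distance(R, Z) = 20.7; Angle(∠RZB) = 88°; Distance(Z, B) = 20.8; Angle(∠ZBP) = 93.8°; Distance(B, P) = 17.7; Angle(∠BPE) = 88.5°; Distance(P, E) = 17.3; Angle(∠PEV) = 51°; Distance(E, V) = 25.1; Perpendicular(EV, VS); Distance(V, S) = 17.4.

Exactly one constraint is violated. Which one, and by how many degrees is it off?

Perpendicular(EV, VS) — off by 4.10°.

R = (0.00, 0.00) ✓; RZ at 13.60° ✓; |RZ| = 20.70 ✓; ∠RZB = 88.00° ✓; |ZB| = 20.80 ✓; ∠ZBP = 93.80° ✓; |BP| = 17.70 ✓; ∠BPE = 88.50° ✓; |PE| = 17.30 ✓; ∠PEV = 51.00° ✓; |EV| = 25.10 ✓; ∠(EV, VS) = 94.10° ✗; |VS| = 17.40 ✓.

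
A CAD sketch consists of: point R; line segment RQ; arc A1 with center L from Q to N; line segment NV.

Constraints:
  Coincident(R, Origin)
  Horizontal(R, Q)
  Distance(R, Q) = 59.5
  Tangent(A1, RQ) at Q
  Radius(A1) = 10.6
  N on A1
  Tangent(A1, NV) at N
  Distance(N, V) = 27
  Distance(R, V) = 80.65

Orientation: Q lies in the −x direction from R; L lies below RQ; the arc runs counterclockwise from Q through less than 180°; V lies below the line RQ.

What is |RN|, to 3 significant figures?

70.8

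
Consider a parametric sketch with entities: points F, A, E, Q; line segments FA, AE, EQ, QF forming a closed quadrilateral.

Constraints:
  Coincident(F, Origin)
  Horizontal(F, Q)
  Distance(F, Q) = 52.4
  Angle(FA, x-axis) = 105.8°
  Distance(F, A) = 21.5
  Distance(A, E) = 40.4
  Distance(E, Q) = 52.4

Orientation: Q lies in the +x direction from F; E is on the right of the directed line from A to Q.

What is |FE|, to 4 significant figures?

18.94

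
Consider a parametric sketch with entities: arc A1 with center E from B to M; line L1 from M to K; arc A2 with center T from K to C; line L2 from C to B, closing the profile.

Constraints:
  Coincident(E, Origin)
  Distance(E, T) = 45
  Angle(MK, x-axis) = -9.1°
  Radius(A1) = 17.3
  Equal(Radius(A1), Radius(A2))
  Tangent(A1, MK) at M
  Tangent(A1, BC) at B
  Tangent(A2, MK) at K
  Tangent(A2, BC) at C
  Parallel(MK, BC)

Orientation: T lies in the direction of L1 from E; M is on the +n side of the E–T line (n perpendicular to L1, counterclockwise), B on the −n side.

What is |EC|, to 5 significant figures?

48.211

Tangency of A1 to both parallel lines with radius 17.3 puts M and B at E ± 17.3·n: M = (2.7361, 17.082), B = (-2.7361, -17.082). Equal radii place K and C the same way about T: K = T + 17.3·n = (47.170, 9.9651), C = T − 17.3·n = (41.697, -24.199). Then |EC| = |C − E| = 48.211.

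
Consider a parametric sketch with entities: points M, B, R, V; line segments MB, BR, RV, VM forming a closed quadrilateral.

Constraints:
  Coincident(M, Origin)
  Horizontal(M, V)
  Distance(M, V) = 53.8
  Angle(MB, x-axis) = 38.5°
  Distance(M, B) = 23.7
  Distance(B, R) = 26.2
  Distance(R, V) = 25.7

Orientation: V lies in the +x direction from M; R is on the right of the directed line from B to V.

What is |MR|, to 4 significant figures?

31.03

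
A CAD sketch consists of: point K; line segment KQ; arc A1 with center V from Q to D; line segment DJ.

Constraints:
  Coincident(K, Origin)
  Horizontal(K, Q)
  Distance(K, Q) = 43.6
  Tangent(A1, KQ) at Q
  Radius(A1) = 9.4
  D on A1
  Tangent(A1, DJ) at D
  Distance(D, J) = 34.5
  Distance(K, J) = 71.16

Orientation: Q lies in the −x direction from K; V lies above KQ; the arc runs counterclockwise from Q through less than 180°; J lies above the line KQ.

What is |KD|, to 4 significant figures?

39.16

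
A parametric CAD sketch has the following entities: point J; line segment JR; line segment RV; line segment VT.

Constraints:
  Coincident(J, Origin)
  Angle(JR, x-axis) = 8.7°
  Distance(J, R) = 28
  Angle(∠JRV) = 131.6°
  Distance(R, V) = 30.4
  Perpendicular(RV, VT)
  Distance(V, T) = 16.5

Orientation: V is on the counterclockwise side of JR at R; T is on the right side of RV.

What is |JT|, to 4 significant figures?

61.66

J is at the origin; JR runs at 8.7° with length 28.0, so R = 28.0·(cos 8.7°, sin 8.7°) = (27.68, 4.235). ∠JRV = 131.6°, so RV runs at 8.7° + (180° − 131.6°) = 57.10° from the x-axis; with |RV| = 30.4, V = R + 30.4·(cos 57.10°, sin 57.10°) = (44.19, 29.76). RV ⟂ VT; with |VT| = 16.5 on the right of RV, T = V + 16.5·(0.8396, -0.5432) = (58.04, 20.80). Then |JT| = |T − J| = 61.66.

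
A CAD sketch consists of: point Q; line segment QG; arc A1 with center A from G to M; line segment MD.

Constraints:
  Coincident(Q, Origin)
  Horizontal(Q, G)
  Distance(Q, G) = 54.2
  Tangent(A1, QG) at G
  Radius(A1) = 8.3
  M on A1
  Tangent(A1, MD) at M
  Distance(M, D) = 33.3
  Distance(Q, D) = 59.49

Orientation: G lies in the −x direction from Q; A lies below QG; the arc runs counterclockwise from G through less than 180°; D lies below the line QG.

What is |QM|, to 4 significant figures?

62.51

Checks: |QG| = 54.20 ✓; |AM| = 8.300 ✓; ∠(AM, MD) = 90.00° ✓; |MD| = 33.30 ✓; |QD| = 59.49 ✓.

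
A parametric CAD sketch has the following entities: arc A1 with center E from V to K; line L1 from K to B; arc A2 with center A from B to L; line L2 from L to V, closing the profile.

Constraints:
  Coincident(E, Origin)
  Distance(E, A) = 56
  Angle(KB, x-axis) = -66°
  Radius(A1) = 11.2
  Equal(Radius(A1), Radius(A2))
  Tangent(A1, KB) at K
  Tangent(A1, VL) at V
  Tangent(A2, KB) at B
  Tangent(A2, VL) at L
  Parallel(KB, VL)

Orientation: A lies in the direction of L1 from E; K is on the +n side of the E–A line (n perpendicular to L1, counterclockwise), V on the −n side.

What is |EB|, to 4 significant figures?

57.11

The slot axis is L1's direction at -66.0°, so u = (cos -66.0°, sin -66.0°) = (0.4067, -0.9135) and n = (−sin -66.0°, cos -66.0°) = (0.9135, 0.4067). E is at the origin and A lies 56.0 along u from E, so A = 56.0·u = (22.78, -51.16). Tangency of A1 to both parallel lines with radius 11.2 puts K and V at E ± 11.2·n: K = (10.23, 4.555), V = (-10.23, -4.555). Equal radii place B and L the same way about A: B = A + 11.2·n = (33.01, -46.60), L = A − 11.2·n = (12.55, -55.71). Then |EB| = |B − E| = 57.11.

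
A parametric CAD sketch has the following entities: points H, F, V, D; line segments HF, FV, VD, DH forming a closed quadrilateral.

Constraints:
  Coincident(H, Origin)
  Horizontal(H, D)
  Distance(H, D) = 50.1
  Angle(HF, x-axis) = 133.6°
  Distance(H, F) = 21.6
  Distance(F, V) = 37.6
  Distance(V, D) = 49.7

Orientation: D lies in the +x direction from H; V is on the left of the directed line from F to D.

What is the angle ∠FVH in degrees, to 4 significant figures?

32.12°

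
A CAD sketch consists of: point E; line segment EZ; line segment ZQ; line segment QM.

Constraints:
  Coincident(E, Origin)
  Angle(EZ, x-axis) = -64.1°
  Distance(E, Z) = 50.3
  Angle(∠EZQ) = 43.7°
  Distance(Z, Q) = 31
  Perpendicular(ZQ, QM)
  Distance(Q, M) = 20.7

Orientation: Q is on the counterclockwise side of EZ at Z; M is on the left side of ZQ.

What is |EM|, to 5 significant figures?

15.041

∠EZQ = 43.7°, so ZQ runs at -64.1° + (180° − 43.7°) = 72.200° from the x-axis; with |ZQ| = 31.0, Q = Z + 31.0·(cos 72.200°, sin 72.200°) = (31.448, -15.732). ZQ is perpendicular to QM; with |QM| = 20.7 on the left of ZQ, M = Q + 20.7·(-0.95213, 0.30570) = (11.739, -9.4039). Then |EM| = |M − E| = 15.041.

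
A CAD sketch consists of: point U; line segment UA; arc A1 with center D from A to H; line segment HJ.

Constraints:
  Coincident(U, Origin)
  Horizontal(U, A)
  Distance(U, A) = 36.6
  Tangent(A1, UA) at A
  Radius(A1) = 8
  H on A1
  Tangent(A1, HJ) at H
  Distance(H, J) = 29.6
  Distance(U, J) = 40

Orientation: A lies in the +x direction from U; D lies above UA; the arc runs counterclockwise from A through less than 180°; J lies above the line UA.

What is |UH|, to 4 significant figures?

44.32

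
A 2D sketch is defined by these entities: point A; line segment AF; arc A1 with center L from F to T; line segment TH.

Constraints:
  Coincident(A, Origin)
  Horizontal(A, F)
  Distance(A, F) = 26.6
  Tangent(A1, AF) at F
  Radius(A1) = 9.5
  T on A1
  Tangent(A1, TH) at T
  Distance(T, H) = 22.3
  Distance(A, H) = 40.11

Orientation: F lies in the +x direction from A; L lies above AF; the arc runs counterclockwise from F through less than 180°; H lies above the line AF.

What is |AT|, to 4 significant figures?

37.54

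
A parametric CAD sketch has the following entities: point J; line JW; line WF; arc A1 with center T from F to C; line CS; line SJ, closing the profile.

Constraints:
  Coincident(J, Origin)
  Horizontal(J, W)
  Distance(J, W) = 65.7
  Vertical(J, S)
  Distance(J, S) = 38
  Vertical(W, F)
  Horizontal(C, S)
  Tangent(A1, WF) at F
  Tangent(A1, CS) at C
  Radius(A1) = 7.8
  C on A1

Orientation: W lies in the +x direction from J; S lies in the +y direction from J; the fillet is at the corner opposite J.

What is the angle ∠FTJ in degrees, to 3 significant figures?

152°

J is at the origin; J and W share the same y with |JW| = 65.7 and W on the +x side, so W = (65.7, 0.00). J and S share the same x with |JS| = 38.0 and S on the +y side, so S = (0.00, 38.0). The virtual corner opposite J is at (65.7, 38.0). The tangent condition forces TF to be normal to WF and the tangent condition forces TC to be normal to CS, with radius 7.8, so the center T sits 7.8 in from both sides at T = (57.9, 30.2). That places the tangent points at F = (65.7, 30.2) on WF and C = (57.9, 38.0) on CS. Then cos ∠FTJ = TF·TJ / (|TF||TJ|), giving 152°.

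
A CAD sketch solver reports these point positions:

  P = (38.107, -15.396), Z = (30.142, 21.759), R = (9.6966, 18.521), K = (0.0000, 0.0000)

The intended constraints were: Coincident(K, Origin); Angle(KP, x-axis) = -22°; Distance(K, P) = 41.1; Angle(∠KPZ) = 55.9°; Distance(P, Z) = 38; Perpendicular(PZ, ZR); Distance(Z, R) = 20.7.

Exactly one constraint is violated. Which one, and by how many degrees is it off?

Perpendicular(PZ, ZR) — off by 3.10°.

K = (0.00, 0.00) ✓; KP at -22.00° ✓; |KP| = 41.10 ✓; ∠KPZ = 55.90° ✓; |PZ| = 38.00 ✓; ∠(PZ, ZR) = 86.90° ✗; |ZR| = 20.70 ✓.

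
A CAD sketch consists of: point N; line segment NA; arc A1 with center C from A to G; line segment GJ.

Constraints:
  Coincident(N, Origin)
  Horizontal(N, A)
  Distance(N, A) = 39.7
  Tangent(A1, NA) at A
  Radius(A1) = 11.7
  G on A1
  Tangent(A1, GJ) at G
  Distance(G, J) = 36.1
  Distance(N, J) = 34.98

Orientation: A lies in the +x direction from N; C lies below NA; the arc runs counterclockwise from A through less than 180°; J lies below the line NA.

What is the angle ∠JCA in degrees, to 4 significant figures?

125.7°

N is at the origin; N and A share the same y with |NA| = 39.7 and A on the +x side, so A = (39.70, 0.000). Since A1 is tangent to NA there, CA ⟂ NA, so C = A + (0, -11.7) = (39.70, -11.70). Since CG ⟂ GJ (tangency), |CJ| = √(11.7² + 36.1²) = 37.95 regardless of where G sits on A1. So J lies on both circle(N, 34.98) and circle(C, 37.95); the below-NA intersection is J = (8.876, -33.84). G is the foot of the tangent from J: G = (30.28, -4.764).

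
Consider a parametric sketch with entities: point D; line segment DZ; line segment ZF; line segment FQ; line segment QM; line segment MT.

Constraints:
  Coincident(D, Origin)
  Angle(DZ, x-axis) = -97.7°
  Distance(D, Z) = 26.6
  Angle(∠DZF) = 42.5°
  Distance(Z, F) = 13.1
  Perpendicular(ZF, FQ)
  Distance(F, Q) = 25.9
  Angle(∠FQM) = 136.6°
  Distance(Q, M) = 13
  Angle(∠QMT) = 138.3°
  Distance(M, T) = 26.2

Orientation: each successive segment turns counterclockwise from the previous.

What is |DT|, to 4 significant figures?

45.94

D is at the origin; DZ runs at -97.7° with length 26.6, so Z = (-3.564, -26.36). ∠DZF = 42.5° gives ZF at 39.80° from the x-axis; with |ZF| = 13.1, F = (6.500, -17.97). The perpendicularity gives FQ at right angles to ZF, so FQ runs at 129.8°; with |FQ| = 25.9, Q = (-10.08, 1.924). ∠FQM = 136.6° gives QM at 173.2° from the x-axis; with |QM| = 13.0, M = (-22.99, 3.463). ∠QMT = 138.3° gives MT at -145.1° from the x-axis; with |MT| = 26.2, T = (-44.47, -11.53). Then |DT| = |T − D| = 45.94.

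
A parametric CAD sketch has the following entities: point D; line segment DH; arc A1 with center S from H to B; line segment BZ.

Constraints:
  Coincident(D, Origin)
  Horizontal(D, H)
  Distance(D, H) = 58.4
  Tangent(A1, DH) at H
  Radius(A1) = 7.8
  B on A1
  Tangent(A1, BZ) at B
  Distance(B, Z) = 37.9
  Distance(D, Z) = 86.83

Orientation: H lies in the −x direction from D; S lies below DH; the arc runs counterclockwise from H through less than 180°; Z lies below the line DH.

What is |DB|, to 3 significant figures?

66.2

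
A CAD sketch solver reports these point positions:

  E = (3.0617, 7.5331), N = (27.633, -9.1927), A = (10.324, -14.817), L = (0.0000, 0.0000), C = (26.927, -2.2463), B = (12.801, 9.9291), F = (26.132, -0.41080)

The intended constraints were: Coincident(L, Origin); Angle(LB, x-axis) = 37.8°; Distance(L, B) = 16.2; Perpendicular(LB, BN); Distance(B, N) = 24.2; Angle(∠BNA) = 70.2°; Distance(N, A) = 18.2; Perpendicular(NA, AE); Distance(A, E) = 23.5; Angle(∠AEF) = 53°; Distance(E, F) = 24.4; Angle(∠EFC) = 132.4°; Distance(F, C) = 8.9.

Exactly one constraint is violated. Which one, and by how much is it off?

Distance(F, C) = 8.9 — off by 6.90.

L = (0.00, 0.00) ✓; LB at 37.80° ✓; |LB| = 16.20 ✓; ∠(LB, BN) = 90.00° ✓; |BN| = 24.20 ✓; ∠BNA = 70.20° ✓; |NA| = 18.20 ✓; ∠(NA, AE) = 90.00° ✓; |AE| = 23.50 ✓; ∠AEF = 53.00° ✓; |EF| = 24.40 ✓; ∠EFC = 132.4° ✓; |FC| = 2.000 ✗.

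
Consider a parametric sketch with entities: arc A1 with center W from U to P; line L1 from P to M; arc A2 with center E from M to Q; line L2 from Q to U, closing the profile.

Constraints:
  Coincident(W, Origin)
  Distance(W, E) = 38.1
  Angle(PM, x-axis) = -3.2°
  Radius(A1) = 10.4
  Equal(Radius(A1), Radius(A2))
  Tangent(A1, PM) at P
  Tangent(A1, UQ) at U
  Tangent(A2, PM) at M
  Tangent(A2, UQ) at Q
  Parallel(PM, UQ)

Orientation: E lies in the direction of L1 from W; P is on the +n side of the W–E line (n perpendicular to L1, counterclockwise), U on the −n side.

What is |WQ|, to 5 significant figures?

39.494

The slot axis is L1's direction at -3.2°, so u = (cos -3.2°, sin -3.2°) = (0.99844, -0.055822) and n = (−sin -3.2°, cos -3.2°) = (0.055822, 0.99844). W is at the origin and E lies 38.1 along u from W, so E = 38.1·u = (38.041, -2.1268). Tangency of A1 to both parallel lines with radius 10.4 puts P and U at W ± 10.4·n: P = (0.58054, 10.384), U = (-0.58054, -10.384). Equal radii place M and Q the same way about E: M = E + 10.4·n = (38.621, 8.2570), Q = E − 10.4·n = (37.460, -12.511). Then |WQ| = |Q − W| = 39.494.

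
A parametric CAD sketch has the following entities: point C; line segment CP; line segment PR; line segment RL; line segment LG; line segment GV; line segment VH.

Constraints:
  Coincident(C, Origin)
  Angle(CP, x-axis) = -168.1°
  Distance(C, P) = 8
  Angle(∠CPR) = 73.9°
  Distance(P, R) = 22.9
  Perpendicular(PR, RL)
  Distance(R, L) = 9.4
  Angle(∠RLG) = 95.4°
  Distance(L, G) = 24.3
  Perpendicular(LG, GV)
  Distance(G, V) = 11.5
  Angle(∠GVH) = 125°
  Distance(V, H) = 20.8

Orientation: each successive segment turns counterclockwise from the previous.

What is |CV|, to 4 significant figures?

8.751

∠RLG = 95.4° gives LG at 112.6° from the x-axis; with |LG| = 24.3, G = (1.884, 4.978). LG is perpendicular to GV, so GV runs at -157.4°; with |GV| = 11.5, V = (-8.733, 0.5585). Then |CV| = |V − C| = 8.751.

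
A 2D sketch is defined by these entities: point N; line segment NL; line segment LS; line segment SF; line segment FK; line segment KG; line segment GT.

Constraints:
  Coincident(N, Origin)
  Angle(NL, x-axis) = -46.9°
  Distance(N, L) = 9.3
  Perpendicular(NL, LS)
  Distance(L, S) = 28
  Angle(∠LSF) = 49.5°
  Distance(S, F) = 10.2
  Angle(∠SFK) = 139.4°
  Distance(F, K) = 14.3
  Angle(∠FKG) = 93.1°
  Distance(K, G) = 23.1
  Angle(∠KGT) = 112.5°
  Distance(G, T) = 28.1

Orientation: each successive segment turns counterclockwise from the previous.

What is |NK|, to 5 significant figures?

7.2786

N is at the origin; NL runs at -46.9° with length 9.3, so L = (6.3544, -6.7905). The perpendicularity gives LS at right angles to NL, so LS runs at 43.100°; with |LS| = 28.0, S = (26.799, 12.341). ∠LSF = 49.5° gives SF at 173.60° from the x-axis; with |SF| = 10.2, F = (16.663, 13.478). ∠SFK = 139.4° gives FK at -145.80° from the x-axis; with |FK| = 14.3, K = (4.8353, 5.4403). Then |NK| = |K − N| = 7.2786.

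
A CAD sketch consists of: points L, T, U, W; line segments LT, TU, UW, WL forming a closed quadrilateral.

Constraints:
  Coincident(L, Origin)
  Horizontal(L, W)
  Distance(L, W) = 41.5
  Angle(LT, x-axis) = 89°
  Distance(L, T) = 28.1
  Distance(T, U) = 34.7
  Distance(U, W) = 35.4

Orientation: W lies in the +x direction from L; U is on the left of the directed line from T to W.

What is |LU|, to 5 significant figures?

48.978

L is at the origin; LW is horizontal with |LW| = 41.5 and W in +x, so W = (41.5, 0). LT runs at 89.0° with |LT| = 28.1, so T = (0.49041, 28.096). U is determined by |TU| = 34.7 and |UW| = 35.4 together: it lies at the intersection of circle(T, 34.7) and circle(W, 35.4). With |TW| = 49.711, the foot of the radical line on TW is 24.362 from T and the perpendicular offset is √(34.7² − 24.362²) = 24.710. Taking the left-of-TW solution: U = (34.554, 34.712).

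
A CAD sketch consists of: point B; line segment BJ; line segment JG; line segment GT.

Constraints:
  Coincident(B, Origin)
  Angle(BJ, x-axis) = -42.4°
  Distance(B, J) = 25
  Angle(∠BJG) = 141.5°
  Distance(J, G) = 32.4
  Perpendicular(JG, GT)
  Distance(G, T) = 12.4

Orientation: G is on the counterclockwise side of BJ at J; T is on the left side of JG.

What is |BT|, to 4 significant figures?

52.06

B is at the origin; BJ runs at -42.4° with length 25.0, so J = 25.0·(cos -42.4°, sin -42.4°) = (18.46, -16.86). ∠BJG = 141.5°, so JG runs at -42.4° + (180° − 141.5°) = -3.900° from the x-axis; with |JG| = 32.4, G = J + 32.4·(cos -3.900°, sin -3.900°) = (50.79, -19.06). JG ⟂ GT; with |GT| = 12.4 on the left of JG, T = G + 12.4·(0.06802, 0.9977) = (51.63, -6.690). Then |BT| = |T − B| = 52.06.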